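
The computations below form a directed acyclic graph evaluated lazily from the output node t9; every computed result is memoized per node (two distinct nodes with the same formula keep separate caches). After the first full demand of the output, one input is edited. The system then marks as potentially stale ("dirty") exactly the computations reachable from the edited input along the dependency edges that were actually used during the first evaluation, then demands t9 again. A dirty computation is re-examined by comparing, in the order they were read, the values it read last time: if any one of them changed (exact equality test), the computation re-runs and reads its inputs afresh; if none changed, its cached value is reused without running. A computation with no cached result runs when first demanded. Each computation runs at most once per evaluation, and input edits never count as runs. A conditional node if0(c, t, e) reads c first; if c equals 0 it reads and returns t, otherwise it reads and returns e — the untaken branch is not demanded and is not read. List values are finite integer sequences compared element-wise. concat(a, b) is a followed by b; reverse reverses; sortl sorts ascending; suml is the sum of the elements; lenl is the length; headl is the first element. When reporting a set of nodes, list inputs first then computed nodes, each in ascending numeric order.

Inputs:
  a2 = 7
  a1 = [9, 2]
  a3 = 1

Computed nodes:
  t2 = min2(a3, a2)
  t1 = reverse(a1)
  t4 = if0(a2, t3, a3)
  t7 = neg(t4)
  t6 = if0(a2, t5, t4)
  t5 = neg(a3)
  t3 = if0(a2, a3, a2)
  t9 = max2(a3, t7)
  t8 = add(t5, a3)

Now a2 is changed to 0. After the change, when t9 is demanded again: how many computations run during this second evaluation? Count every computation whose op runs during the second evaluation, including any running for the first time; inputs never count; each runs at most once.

First demand of the output computes:
  t4 = if0(a2=7 -> else branch a3) = 1
  t7 = neg(1) = -1
  t9 = max2(1, -1) = 1

After the edit, cleaning proceeds:
  t3: had never run; runs now, result 1.
  t4: a read changed (a2 7->0) — executes, giving 1 — identical to its old value.
  t7: dirty, but its reads are unchanged (t4 unchanged); cached -1 stands.
  t9: dirty, but its reads are unchanged (a3 unchanged, t7 unchanged); cached 1 stands.

Note the branch switch — t3 had no cache and runs now for the first time.

2 computations run: t3, t4.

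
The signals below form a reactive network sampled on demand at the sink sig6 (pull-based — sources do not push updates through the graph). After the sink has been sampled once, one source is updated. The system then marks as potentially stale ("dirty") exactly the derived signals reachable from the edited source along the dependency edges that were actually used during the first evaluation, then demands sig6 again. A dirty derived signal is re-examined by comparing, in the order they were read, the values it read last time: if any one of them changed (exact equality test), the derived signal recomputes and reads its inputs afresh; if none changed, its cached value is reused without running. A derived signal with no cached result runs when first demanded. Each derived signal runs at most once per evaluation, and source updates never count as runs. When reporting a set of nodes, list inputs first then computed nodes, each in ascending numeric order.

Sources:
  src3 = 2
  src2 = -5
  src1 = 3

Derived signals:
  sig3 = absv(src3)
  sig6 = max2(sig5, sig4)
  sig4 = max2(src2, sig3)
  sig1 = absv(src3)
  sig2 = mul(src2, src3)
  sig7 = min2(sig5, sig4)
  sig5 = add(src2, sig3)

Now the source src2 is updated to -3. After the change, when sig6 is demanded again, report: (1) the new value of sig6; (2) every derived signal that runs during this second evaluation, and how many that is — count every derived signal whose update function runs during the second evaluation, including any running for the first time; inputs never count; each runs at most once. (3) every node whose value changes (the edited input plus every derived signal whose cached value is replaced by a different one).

sig6 now evaluates to 2.
Run set: sig4, sig5, sig6 (3 run).
Changed values: src2, sig5.

Initial pass — values computed on the first demand:
  sig3 = absv(2) = 2
  sig4 = max2(-5, 2) = 2
  sig5 = add(-5, 2) = -3
  sig6 = max2(-3, 2) = 2

Second demand — change propagation:
  sig4: re-runs because src2 -5->-3; new result 2 (unchanged).
  sig5: re-runs because src2 -5->-3; new result -1.
  sig6: re-runs because sig5 -3->-1; new result 2 (unchanged).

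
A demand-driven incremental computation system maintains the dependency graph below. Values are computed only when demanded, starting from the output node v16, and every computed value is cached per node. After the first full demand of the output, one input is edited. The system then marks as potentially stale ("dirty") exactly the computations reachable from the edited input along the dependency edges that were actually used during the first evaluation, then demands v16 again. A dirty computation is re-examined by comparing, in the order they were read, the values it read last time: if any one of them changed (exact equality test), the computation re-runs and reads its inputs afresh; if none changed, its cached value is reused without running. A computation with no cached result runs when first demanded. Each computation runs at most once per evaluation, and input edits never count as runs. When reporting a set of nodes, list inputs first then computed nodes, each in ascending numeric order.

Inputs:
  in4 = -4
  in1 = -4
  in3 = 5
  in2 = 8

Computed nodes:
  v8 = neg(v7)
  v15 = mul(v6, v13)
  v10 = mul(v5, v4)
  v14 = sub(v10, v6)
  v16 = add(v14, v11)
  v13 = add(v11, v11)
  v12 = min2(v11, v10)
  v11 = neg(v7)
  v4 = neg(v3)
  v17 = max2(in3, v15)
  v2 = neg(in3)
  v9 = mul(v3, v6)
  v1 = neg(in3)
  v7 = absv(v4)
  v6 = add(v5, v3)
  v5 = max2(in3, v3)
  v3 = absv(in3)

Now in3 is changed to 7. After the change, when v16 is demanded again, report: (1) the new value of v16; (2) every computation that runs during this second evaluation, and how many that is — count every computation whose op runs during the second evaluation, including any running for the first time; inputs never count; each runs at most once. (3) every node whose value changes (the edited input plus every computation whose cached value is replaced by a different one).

New value of v16: -70.
Computations that run: v3, v4, v5, v6, v7, v10, v11, v14, v16 — 9 in total.
Values that change: in3, v3, v4, v5, v6, v7, v10, v11, v14, v16.

First evaluation (everything demanded from the output):
  v3 = absv(5) = 5
  v4 = neg(5) = -5
  v5 = max2(5, 5) = 5
  v6 = add(5, 5) = 10
  v7 = absv(-5) = 5
  v10 = mul(5, -5) = -25
  v11 = neg(5) = -5
  v14 = sub(-25, 10) = -35
  v16 = add(-35, -5) = -40

Propagation after the edit:
  v3: runs — in3 5->7; result 7.
  v4: runs — v3 5->7; result -7.
  v5: runs — in3 5->7; v3 5->7; result 7.
  v6: runs — v5 5->7; v3 5->7; result 14.
  v7: runs — v4 -5->-7; result 7.
  v10: runs — v5 5->7; v4 -5->-7; result -49.
  v11: runs — v7 5->7; result -7.
  v14: runs — v10 -25->-49; v6 10->14; result -63.
  v16: runs — v14 -35->-63; v11 -5->-7; result -70.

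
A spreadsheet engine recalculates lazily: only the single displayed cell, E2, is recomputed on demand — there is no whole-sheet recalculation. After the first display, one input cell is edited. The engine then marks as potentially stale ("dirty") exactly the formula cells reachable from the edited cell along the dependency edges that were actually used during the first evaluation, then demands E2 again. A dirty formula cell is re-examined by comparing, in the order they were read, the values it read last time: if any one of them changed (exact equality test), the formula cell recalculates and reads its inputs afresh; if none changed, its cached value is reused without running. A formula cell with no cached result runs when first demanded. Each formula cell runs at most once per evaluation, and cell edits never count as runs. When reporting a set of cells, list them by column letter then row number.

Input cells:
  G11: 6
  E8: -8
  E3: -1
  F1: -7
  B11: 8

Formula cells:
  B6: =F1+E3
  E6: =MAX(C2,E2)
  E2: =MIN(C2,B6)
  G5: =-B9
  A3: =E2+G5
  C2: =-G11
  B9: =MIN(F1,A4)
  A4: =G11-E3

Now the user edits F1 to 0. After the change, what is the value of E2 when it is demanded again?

New value of E2: -6.

First evaluation (everything demanded from the output):
  B6 = -7 + -1 = -8
  C2 = -(6) = -6
  E2 = MIN(-6, -8) = -8

Propagation after the edit:
  B6: runs — F1 -7->0; result -1.
  E2: runs — B6 -8->-1; result -6.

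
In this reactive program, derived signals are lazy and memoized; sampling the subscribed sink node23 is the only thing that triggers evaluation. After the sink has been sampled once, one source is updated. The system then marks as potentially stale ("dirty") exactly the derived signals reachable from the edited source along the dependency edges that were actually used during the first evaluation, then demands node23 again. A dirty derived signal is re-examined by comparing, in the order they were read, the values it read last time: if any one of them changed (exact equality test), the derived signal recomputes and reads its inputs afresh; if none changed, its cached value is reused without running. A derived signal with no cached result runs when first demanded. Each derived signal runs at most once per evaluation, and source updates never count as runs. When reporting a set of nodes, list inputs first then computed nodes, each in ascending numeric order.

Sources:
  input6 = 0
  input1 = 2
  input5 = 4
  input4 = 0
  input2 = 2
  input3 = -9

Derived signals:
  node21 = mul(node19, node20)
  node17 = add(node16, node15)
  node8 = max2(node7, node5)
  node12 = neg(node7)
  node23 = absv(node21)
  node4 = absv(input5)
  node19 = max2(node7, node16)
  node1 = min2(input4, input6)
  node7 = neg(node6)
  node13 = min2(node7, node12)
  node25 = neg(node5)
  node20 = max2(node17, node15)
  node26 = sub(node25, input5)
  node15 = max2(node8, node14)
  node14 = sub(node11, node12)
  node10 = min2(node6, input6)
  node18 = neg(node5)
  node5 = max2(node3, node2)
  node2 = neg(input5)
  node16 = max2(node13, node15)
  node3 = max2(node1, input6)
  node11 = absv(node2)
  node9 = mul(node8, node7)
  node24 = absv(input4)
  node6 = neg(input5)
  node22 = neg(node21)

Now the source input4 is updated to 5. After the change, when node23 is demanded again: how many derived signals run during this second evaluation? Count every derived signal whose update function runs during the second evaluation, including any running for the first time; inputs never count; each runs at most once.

1 derived signals run: node1.
Note the absorption at node1: it re-runs yet its value is the same, leaving the output's value untouched.

First demand of the output computes:
  node1 = min2(0, 0) = 0
  node2 = neg(4) = -4
  node3 = max2(0, 0) = 0
  node5 = max2(0, -4) = 0
  node6 = neg(4) = -4
  node7 = neg(-4) = 4
  node8 = max2(4, 0) = 4
  node11 = absv(-4) = 4
  node12 = neg(4) = -4
  node13 = min2(4, -4) = -4
  node14 = sub(4, -4) = 8
  node15 = max2(4, 8) = 8
  node16 = max2(-4, 8) = 8
  node17 = add(8, 8) = 16
  node19 = max2(4, 8) = 8
  node20 = max2(16, 8) = 16
  node21 = mul(8, 16) = 128
  node23 = absv(128) = 128

After the edit, cleaning proceeds:
  node1: a read changed (input4 0->5) — executes, giving 0 — identical to its old value.
  node3: dirty, but its reads are unchanged (node1 unchanged, input6 unchanged); cached 0 stands.
  node5: dirty, but its reads are unchanged (node3 unchanged, node2 unchanged); cached 0 stands.
  node8: dirty, but its reads are unchanged (node7 unchanged, node5 unchanged); cached 4 stands.
  node15: dirty, but its reads are unchanged (node8 unchanged, node14 unchanged); cached 8 stands.
  node16: dirty, but its reads are unchanged (node13 unchanged, node15 unchanged); cached 8 stands.
  node17: dirty, but its reads are unchanged (node16 unchanged, node15 unchanged); cached 16 stands.
  node19: dirty, but its reads are unchanged (node7 unchanged, node16 unchanged); cached 8 stands.
  node20: dirty, but its reads are unchanged (node17 unchanged, node15 unchanged); cached 16 stands.
  node21: dirty, but its reads are unchanged (node19 unchanged, node20 unchanged); cached 128 stands.
  node23: dirty, but its reads are unchanged (node21 unchanged); cached 128 stands.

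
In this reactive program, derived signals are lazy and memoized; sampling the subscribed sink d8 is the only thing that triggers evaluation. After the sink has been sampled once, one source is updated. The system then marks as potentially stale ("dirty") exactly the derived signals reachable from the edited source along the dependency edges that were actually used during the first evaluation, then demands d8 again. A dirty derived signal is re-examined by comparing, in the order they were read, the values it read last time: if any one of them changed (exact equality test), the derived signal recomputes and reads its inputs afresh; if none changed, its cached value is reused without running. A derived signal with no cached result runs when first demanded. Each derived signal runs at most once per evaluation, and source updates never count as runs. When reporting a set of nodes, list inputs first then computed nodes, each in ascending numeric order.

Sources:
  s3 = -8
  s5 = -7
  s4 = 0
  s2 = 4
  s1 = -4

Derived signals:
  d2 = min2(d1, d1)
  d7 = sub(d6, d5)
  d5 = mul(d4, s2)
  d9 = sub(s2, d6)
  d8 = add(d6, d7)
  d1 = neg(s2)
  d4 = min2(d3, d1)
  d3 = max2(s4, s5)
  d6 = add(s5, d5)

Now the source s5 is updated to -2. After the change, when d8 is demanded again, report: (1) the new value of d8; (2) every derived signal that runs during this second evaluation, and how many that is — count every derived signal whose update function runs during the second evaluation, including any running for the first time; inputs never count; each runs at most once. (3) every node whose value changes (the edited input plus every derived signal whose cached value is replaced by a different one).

First demand of the output computes:
  d1 = neg(4) = -4
  d3 = max2(0, -7) = 0
  d4 = min2(0, -4) = -4
  d5 = mul(-4, 4) = -16
  d6 = add(-7, -16) = -23
  d7 = sub(-23, -16) = -7
  d8 = add(-23, -7) = -30

After the edit, cleaning proceeds:
  d3: a read changed (s5 -7->-2) — executes, giving 0 — identical to its old value.
  d4: dirty, but its reads are unchanged (d3 unchanged, d1 unchanged); cached -4 stands.
  d5: dirty, but its reads are unchanged (d4 unchanged, s2 unchanged); cached -16 stands.
  d6: a read changed (s5 -7->-2) — executes, giving -18.
  d7: a read changed (d6 -23->-18) — executes, giving -2.
  d8: a read changed (d6 -23->-18; d7 -7->-2) — executes, giving -20.

Note where the cutoff bites: d4 is checked, finds nothing changed, and keeps its cache.

Demanding d8 again yields -20.
4 derived signals run: d3, d6, d7, d8.
The nodes whose values change: s5, d6, d7, d8.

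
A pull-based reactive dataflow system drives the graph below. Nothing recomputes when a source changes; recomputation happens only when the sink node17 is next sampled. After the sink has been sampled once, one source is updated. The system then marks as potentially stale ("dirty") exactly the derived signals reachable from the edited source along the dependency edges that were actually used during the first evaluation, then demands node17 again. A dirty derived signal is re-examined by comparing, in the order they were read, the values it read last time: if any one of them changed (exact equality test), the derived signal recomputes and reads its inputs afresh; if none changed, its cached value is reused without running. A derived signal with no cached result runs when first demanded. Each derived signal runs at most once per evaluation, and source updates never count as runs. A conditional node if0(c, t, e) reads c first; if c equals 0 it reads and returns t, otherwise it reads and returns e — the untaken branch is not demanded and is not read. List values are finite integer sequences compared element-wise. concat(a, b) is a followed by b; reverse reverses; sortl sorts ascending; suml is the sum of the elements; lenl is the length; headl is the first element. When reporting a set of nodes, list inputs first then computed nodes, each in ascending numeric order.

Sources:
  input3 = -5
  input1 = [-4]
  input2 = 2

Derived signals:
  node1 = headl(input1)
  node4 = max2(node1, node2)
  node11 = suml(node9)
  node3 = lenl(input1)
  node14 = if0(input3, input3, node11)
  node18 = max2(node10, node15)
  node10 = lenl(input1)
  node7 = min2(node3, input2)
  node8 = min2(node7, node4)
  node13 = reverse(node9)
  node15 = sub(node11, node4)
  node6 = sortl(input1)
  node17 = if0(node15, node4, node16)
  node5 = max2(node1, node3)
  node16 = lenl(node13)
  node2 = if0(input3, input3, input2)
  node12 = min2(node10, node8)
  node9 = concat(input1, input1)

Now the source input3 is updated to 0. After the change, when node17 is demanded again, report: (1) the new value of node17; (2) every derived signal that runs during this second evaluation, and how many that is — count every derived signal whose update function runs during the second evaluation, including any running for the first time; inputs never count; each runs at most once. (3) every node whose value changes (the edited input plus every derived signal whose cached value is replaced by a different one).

New value of node17: 2.
Derived signals that run: node2, node4, node15, node17 — 4 in total.
Values that change: input3, node2, node4, node15.

First evaluation (everything demanded from the output):
  node1 = headl([-4]) = -4
  node2 = if0(input3=-5 -> else branch input2) = 2
  node4 = max2(-4, 2) = 2
  node9 = concat([-4], [-4]) = [-4, -4]
  node11 = suml([-4, -4]) = -8
  node13 = reverse([-4, -4]) = [-4, -4]
  node15 = sub(-8, 2) = -10
  node16 = lenl([-4, -4]) = 2
  node17 = if0(node15=-10 -> else branch node16) = 2

Propagation after the edit:
  node2: runs — input3 -5->0; result 0.
  node4: runs — node2 2->0; result 0.
  node15: runs — node4 2->0; result -8.
  node17: runs — node15 -10->-8; result 2 (same value as before).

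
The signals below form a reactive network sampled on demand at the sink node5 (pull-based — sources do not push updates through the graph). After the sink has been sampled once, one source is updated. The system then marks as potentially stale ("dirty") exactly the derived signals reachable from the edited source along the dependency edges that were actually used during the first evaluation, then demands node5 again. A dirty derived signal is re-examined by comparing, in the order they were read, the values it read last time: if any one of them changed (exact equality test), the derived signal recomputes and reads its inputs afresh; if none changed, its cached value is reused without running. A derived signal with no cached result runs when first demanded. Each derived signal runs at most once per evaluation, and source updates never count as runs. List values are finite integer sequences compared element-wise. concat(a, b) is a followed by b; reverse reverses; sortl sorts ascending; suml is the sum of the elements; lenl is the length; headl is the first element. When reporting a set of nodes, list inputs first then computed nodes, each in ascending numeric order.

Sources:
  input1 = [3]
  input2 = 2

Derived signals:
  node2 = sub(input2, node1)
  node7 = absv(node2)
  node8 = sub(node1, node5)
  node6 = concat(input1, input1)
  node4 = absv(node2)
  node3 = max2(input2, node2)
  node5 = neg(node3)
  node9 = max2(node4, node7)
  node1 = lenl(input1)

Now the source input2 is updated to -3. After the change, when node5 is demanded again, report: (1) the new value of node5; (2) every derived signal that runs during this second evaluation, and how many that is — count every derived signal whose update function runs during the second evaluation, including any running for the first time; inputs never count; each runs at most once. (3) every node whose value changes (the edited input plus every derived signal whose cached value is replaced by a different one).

Initial pass — values computed on the first demand:
  node1 = lenl([3]) = 1
  node2 = sub(2, 1) = 1
  node3 = max2(2, 1) = 2
  node5 = neg(2) = -2

Second demand — change propagation:
  node2: re-runs because input2 2->-3; new result -4.
  node3: re-runs because input2 2->-3; node2 1->-4; new result -3.
  node5: re-runs because node3 2->-3; new result 3.

node5 now evaluates to 3.
Run set: node2, node3, node5 (3 run).
Changed values: input2, node2, node3, node5.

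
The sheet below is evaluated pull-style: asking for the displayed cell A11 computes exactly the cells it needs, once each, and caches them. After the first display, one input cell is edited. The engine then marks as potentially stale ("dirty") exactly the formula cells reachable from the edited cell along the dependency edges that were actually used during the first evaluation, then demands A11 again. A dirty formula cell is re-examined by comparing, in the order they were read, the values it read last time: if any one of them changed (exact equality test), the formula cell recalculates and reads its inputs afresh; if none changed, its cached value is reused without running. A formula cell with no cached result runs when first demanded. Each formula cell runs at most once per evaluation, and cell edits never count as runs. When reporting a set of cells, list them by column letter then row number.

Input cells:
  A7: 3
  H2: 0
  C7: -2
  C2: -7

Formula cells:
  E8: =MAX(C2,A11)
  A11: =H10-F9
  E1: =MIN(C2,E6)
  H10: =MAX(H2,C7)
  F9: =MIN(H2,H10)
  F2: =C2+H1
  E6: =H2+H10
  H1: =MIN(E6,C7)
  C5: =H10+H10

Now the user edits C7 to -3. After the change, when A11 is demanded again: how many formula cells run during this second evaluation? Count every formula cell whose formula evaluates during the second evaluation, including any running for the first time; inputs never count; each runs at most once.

First demand of the output computes:
  H10 = MAX(0, -2) = 0
  F9 = MIN(0, 0) = 0
  A11 = 0 - 0 = 0

After the edit, cleaning proceeds:
  H10: a read changed (C7 -2->-3) — executes, giving 0 — identical to its old value.
  F9: dirty, but its reads are unchanged (H2 unchanged, H10 unchanged); cached 0 stands.
  A11: dirty, but its reads are unchanged (H10 unchanged, F9 unchanged); cached 0 stands.

Note the absorption at H10: it re-runs yet its value is the same, leaving the output's value untouched.

1 formula cells run: H10.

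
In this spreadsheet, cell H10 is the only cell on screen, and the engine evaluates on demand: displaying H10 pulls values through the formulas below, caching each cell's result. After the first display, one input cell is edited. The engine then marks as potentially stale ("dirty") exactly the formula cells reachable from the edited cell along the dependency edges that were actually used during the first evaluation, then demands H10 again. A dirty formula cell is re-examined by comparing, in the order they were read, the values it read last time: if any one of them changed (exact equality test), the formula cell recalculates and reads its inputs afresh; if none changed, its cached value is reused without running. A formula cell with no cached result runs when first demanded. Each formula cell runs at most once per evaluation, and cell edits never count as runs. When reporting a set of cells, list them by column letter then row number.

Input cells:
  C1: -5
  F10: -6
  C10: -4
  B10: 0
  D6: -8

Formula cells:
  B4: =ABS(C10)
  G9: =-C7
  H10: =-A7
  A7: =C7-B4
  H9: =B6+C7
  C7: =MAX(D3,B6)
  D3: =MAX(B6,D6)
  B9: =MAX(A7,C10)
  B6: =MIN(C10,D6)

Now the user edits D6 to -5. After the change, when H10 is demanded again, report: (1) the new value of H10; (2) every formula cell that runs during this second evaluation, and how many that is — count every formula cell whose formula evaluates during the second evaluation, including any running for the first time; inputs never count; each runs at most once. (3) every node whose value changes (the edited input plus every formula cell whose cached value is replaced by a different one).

H10 now evaluates to 9.
Run set: A7, B6, C7, D3, H10 (5 run).
Changed values: A7, B6, C7, D3, D6, H10.

Initial pass — values computed on the first demand:
  B4 = ABS(-4) = 4
  B6 = MIN(-4, -8) = -8
  D3 = MAX(-8, -8) = -8
  C7 = MAX(-8, -8) = -8
  A7 = -8 - 4 = -12
  H10 = -(-12) = 12

Second demand — change propagation:
  B6: re-runs because D6 -8->-5; new result -5.
  D3: re-runs because B6 -8->-5; D6 -8->-5; new result -5.
  C7: re-runs because D3 -8->-5; B6 -8->-5; new result -5.
  A7: re-runs because C7 -8->-5; new result -9.
  H10: re-runs because A7 -12->-9; new result 9.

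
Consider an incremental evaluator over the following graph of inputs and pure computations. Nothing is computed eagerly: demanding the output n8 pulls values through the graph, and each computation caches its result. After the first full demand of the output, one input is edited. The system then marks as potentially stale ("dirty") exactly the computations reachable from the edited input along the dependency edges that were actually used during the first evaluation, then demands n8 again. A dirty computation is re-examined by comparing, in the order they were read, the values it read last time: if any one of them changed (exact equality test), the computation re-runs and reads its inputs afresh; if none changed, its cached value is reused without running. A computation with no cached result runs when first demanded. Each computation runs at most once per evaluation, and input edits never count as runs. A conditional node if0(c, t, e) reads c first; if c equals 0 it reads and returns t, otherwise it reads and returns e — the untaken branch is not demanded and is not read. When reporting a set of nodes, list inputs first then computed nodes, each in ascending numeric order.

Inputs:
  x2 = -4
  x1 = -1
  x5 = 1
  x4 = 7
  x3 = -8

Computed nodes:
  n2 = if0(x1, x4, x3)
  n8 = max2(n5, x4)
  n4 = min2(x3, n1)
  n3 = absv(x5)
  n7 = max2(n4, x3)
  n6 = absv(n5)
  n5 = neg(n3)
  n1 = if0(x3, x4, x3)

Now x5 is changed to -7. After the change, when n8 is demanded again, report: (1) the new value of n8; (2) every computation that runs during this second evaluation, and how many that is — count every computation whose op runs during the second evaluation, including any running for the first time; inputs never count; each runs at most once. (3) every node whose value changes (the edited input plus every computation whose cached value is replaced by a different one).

Initial pass — values computed on the first demand:
  n3 = absv(1) = 1
  n5 = neg(1) = -1
  n8 = max2(-1, 7) = 7

Second demand — change propagation:
  n3: re-runs because x5 1->-7; new result 7.
  n5: re-runs because n3 1->7; new result -7.
  n8: re-runs because n5 -1->-7; new result 7 (unchanged).

n8 now evaluates to 7.
Run set: n3, n5, n8 (3 run).
Changed values: x5, n3, n5.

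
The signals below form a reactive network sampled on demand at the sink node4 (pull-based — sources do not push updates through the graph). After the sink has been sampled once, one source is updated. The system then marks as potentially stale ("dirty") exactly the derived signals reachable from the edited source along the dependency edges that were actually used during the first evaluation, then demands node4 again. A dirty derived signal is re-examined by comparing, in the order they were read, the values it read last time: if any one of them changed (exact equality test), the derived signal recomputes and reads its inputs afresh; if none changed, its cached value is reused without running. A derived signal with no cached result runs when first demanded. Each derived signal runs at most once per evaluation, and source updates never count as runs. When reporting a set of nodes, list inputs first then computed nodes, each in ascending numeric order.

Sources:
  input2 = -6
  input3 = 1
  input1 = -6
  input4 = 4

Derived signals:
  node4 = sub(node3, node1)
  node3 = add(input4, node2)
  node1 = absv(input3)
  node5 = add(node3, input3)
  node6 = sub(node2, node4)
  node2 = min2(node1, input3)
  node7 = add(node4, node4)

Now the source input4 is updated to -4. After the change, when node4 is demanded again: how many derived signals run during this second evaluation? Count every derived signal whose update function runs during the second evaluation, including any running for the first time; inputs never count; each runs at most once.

Run set: node3, node4 (2 run).

Initial pass — values computed on the first demand:
  node1 = absv(1) = 1
  node2 = min2(1, 1) = 1
  node3 = add(4, 1) = 5
  node4 = sub(5, 1) = 4

Second demand — change propagation:
  node3: re-runs because input4 4->-4; new result -3.
  node4: re-runs because node3 5->-3; new result -4.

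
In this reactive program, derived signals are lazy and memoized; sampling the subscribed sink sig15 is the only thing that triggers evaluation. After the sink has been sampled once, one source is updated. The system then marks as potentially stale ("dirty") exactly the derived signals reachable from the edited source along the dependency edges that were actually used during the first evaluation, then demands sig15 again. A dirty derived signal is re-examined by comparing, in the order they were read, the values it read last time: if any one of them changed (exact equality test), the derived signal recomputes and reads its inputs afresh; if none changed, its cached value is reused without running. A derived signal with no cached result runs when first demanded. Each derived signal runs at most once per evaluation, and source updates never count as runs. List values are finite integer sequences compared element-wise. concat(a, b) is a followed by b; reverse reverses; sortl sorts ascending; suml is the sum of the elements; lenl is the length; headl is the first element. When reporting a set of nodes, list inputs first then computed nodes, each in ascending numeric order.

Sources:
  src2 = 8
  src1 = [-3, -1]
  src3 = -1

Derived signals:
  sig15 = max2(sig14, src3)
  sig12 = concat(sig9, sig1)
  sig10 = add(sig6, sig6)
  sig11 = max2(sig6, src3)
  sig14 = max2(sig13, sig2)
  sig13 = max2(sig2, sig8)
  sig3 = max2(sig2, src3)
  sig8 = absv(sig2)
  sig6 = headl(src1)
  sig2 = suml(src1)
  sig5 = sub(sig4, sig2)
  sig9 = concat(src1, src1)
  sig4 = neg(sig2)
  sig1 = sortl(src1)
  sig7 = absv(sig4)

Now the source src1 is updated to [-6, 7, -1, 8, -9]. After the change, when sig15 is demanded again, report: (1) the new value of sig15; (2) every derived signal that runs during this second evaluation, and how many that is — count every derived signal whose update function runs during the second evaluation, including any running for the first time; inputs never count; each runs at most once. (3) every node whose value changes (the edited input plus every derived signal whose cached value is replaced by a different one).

Demanding sig15 again yields 1.
5 derived signals run: sig2, sig8, sig13, sig14, sig15.
The nodes whose values change: src1, sig2, sig8, sig13, sig14, sig15.

First demand of the output computes:
  sig2 = suml([-3, -1]) = -4
  sig8 = absv(-4) = 4
  sig13 = max2(-4, 4) = 4
  sig14 = max2(4, -4) = 4
  sig15 = max2(4, -1) = 4

After the edit, cleaning proceeds:
  sig2: a read changed (src1 [-3, -1]->[-6, 7, -1, 8, -9]) — executes, giving -1.
  sig8: a read changed (sig2 -4->-1) — executes, giving 1.
  sig13: a read changed (sig2 -4->-1; sig8 4->1) — executes, giving 1.
  sig14: a read changed (sig13 4->1; sig2 -4->-1) — executes, giving 1.
  sig15: a read changed (sig14 4->1) — executes, giving 1.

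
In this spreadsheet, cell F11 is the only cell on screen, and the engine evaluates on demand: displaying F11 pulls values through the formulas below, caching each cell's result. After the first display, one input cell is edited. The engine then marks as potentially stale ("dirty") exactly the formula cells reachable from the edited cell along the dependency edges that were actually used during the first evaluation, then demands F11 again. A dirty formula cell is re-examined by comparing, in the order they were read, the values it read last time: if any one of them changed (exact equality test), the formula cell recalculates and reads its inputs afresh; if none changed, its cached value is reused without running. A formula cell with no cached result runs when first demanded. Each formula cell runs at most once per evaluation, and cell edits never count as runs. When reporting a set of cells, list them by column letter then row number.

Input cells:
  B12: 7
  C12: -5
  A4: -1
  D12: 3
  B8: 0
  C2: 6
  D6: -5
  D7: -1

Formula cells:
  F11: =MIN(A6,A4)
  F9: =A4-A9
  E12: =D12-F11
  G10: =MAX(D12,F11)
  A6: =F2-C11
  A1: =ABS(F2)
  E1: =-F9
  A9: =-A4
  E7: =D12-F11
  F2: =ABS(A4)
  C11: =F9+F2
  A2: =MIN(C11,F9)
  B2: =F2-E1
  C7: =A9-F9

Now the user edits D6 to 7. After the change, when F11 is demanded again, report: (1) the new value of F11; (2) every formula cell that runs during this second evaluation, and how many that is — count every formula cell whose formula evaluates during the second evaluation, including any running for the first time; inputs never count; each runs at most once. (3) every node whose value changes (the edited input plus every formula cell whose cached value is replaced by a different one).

F11 now evaluates to -1.
Run set: none (0 run).
Changed values: D6.
The important point: nothing the output needs ever reads D6, so the edit is invisible to it.

Initial pass — values computed on the first demand:
  A9 = -(-1) = 1
  F2 = ABS(-1) = 1
  F9 = -1 - 1 = -2
  C11 = -2 + 1 = -1
  A6 = 1 - -1 = 2
  F11 = MIN(2, -1) = -1

Second demand — change propagation:
  no demanded computation ever read D6, so the edit dirties nothing and nothing runs.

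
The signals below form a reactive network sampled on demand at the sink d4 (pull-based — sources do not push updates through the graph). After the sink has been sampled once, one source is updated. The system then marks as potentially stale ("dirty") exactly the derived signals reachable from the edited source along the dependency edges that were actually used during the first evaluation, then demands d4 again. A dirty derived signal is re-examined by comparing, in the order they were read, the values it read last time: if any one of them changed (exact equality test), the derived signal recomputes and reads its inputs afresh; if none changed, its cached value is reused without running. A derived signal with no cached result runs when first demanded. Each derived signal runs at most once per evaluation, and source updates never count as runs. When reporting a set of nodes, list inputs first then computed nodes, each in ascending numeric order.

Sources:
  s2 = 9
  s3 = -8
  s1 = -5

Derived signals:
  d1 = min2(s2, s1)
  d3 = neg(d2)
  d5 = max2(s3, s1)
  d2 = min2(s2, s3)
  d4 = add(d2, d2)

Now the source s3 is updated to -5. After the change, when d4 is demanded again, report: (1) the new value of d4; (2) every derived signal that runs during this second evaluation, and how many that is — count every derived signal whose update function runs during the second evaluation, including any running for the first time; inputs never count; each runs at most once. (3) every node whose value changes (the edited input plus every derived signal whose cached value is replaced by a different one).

Initial pass — values computed on the first demand:
  d2 = min2(9, -8) = -8
  d4 = add(-8, -8) = -16

Second demand — change propagation:
  d2: re-runs because s3 -8->-5; new result -5.
  d4: re-runs because d2 -8->-5; d2 -8->-5; new result -10.

d4 now evaluates to -10.
Run set: d2, d4 (2 run).
Changed values: s3, d2, d4.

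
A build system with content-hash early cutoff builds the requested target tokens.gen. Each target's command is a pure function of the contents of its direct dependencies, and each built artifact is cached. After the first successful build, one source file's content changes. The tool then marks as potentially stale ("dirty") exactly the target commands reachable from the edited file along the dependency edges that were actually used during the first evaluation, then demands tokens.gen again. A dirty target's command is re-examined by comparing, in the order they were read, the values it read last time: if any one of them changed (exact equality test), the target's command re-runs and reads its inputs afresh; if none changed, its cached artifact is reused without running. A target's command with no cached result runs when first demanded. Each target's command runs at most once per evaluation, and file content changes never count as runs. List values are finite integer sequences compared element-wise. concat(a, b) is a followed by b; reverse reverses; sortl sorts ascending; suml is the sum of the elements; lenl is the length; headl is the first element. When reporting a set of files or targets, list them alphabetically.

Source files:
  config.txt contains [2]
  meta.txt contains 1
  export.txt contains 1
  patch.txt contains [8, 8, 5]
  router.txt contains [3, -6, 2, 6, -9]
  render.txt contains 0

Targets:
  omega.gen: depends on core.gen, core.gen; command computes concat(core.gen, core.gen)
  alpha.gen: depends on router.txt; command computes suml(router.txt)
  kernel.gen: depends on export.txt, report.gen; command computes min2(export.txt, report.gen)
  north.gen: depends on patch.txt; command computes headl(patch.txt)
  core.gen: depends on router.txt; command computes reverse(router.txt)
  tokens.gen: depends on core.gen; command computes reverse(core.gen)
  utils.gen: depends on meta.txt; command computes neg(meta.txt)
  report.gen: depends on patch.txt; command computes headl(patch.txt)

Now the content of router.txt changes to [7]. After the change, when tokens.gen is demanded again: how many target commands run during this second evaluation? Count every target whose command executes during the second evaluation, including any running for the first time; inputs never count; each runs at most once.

Target commands that run: core.gen, tokens.gen — 2 in total.

First evaluation (everything demanded from the output):
  core.gen = reverse([3, -6, 2, 6, -9]) = [-9, 6, 2, -6, 3]
  tokens.gen = reverse([-9, 6, 2, -6, 3]) = [3, -6, 2, 6, -9]

Propagation after the edit:
  core.gen: runs — router.txt [3, -6, 2, 6, -9]->[7]; result [7].
  tokens.gen: runs — core.gen [-9, 6, 2, -6, 3]->[7]; result [7].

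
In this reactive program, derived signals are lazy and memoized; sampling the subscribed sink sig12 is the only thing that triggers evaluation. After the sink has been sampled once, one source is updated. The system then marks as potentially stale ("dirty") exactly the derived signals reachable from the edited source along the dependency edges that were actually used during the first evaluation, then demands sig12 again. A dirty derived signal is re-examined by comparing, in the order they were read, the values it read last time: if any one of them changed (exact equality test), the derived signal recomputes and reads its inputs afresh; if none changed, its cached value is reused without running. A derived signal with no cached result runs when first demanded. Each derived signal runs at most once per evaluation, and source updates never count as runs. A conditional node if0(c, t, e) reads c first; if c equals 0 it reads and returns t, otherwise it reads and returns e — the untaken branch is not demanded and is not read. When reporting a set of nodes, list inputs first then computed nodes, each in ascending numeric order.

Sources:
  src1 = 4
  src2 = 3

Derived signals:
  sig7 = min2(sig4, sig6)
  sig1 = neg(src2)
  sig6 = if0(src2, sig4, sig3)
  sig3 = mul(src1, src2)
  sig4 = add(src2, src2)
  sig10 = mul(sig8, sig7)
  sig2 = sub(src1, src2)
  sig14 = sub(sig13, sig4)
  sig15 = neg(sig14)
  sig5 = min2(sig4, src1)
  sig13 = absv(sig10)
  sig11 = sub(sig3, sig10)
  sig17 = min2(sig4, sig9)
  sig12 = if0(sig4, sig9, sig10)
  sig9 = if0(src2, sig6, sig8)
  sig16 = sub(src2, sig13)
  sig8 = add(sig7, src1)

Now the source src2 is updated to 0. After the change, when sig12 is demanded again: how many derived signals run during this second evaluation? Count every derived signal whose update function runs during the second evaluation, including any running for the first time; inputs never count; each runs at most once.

4 derived signals run: sig4, sig6, sig9, sig12.
Note the branch switch — demand abandons sig3, sig7, sig8, sig10, which are never re-examined.

First demand of the output computes:
  sig3 = mul(4, 3) = 12
  sig4 = add(3, 3) = 6
  sig6 = if0(src2=3 -> else branch sig3) = 12
  sig7 = min2(6, 12) = 6
  sig8 = add(6, 4) = 10
  sig10 = mul(10, 6) = 60
  sig12 = if0(sig4=6 -> else branch sig10) = 60

After the edit, cleaning proceeds:
  sig3: stays stale; no demand reaches it after the flip.
  sig4: a read changed (src2 3->0; src2 3->0) — executes, giving 0.
  sig6: a read changed (src2 3->0) — executes, giving 0.
  sig7: stays stale; no demand reaches it after the flip.
  sig8: stays stale; no demand reaches it after the flip.
  sig9: had never run; runs now, result 0.
  sig10: stays stale; no demand reaches it after the flip.
  sig12: a read changed (sig4 6->0) — executes, giving 0.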